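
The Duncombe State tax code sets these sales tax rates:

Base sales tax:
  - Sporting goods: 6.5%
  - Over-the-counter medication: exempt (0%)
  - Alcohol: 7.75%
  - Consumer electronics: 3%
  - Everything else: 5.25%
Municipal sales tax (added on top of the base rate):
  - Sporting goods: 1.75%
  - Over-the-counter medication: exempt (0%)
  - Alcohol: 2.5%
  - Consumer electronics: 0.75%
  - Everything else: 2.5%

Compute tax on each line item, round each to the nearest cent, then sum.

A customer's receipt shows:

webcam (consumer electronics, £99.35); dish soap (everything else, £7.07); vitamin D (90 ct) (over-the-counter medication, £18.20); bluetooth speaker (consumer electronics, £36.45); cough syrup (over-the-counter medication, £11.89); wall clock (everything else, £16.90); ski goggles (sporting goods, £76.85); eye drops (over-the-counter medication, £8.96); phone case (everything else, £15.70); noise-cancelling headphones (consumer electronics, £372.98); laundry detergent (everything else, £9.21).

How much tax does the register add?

£29.22

Webcam £99.35: consumer electronics → 3% + 0.75% municipal = 3.75% → £3.73
Dish soap £7.07: everything else → 5.25% + 2.5% municipal = 7.75% → £0.55
Vitamin D (90 ct) £18.20: over-the-counter medication → 0% + 0% municipal = 0% → £0.00
Bluetooth speaker £36.45: consumer electronics → 3% + 0.75% municipal = 3.75% → £1.37
Cough syrup £11.89: over-the-counter medication → 0% + 0% municipal = 0% → £0.00
Wall clock £16.90: everything else → 5.25% + 2.5% municipal = 7.75% → £1.31
Ski goggles £76.85: sporting goods → 6.5% + 1.75% municipal = 8.25% → £6.34
Eye drops £8.96: over-the-counter medication → 0% + 0% municipal = 0% → £0.00
Phone case £15.70: everything else → 5.25% + 2.5% municipal = 7.75% → £1.22
Noise-cancelling headphones £372.98: consumer electronics → 3% + 0.75% municipal = 3.75% → £13.99
Laundry detergent £9.21: everything else → 5.25% + 2.5% municipal = 7.75% → £0.71
Total tax = £3.73 + £0.55 + £1.37 + £1.31 + £6.34 + £1.22 + £13.99 + £0.71 = £29.22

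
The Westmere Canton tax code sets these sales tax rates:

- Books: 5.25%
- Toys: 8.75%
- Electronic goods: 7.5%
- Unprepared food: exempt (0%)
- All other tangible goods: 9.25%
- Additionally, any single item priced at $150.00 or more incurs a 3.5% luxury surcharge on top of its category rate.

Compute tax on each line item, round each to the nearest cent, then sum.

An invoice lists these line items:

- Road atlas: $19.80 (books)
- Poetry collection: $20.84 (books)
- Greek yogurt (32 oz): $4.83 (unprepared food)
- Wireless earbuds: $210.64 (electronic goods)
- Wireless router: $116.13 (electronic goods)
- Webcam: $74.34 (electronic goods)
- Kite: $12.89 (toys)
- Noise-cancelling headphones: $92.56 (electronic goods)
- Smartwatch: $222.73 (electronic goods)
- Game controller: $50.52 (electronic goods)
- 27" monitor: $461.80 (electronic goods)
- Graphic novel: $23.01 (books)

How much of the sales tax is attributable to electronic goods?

$123.49

Wireless earbuds $210.64: electronic goods → 7.5% + 3.5% surcharge = 11% → $23.17
Wireless router $116.13: electronic goods → 7.5% → $8.71
Webcam $74.34: electronic goods → 7.5% → $5.58
Noise-cancelling headphones $92.56: electronic goods → 7.5% → $6.94
Smartwatch $222.73: electronic goods → 7.5% + 3.5% surcharge = 11% → $24.50
Game controller $50.52: electronic goods → 7.5% → $3.79
27" monitor $461.80: electronic goods → 7.5% + 3.5% surcharge = 11% → $50.80
Tax on electronic goods = $23.17 + $8.71 + $5.58 + $6.94 + $24.50 + $3.79 + $50.80 = $123.49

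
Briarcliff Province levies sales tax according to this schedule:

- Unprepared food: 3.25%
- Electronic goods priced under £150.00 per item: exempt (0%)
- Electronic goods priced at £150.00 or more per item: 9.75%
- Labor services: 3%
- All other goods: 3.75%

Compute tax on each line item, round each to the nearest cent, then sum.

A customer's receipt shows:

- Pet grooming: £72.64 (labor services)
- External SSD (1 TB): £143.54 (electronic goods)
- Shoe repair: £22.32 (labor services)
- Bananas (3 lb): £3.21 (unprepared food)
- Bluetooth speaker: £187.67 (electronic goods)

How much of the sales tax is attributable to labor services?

Pet grooming £72.64: labor services → 3% → £2.18
Shoe repair £22.32: labor services → 3% → £0.67
Tax on labor services = £2.18 + £0.67 = £2.85

£2.85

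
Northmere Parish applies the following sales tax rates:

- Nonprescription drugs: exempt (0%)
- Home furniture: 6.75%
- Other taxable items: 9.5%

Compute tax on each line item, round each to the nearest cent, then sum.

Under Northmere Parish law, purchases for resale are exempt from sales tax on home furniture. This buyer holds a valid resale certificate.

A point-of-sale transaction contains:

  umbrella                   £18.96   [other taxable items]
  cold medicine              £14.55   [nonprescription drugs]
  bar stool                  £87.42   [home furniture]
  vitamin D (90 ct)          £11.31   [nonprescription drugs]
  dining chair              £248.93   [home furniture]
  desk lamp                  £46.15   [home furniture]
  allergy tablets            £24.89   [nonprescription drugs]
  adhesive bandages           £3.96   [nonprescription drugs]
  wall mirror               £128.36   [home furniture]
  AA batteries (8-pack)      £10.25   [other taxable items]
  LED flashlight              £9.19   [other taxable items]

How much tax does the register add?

Umbrella £18.96: other taxable items → 9.5% → £1.80
Cold medicine £14.55: nonprescription drugs → 0% → £0.00
Bar stool £87.42: home furniture, buyer-exempt → 0% → £0.00
Vitamin D (90 ct) £11.31: nonprescription drugs → 0% → £0.00
Dining chair £248.93: home furniture, buyer-exempt → 0% → £0.00
Desk lamp £46.15: home furniture, buyer-exempt → 0% → £0.00
Allergy tablets £24.89: nonprescription drugs → 0% → £0.00
Adhesive bandages £3.96: nonprescription drugs → 0% → £0.00
Wall mirror £128.36: home furniture, buyer-exempt → 0% → £0.00
AA batteries (8-pack) £10.25: other taxable items → 9.5% → £0.97
LED flashlight £9.19: other taxable items → 9.5% → £0.87
Total tax = £1.80 + £0.97 + £0.87 = £3.64

£3.64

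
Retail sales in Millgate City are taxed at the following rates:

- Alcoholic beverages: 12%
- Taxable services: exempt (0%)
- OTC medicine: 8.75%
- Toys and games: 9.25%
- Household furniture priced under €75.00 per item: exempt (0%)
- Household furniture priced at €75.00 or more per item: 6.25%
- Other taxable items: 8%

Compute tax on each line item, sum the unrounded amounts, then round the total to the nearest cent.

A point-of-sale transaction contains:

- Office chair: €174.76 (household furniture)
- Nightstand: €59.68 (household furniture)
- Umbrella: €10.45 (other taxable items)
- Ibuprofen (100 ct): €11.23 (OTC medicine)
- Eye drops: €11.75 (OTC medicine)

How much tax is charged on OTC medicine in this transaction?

€2.01

Ibuprofen (100 ct) €11.23: OTC medicine → 8.75% → €0.982625
Eye drops €11.75: OTC medicine → 8.75% → €1.028125
Tax on OTC medicine: unrounded sum = €2.01075 → €2.01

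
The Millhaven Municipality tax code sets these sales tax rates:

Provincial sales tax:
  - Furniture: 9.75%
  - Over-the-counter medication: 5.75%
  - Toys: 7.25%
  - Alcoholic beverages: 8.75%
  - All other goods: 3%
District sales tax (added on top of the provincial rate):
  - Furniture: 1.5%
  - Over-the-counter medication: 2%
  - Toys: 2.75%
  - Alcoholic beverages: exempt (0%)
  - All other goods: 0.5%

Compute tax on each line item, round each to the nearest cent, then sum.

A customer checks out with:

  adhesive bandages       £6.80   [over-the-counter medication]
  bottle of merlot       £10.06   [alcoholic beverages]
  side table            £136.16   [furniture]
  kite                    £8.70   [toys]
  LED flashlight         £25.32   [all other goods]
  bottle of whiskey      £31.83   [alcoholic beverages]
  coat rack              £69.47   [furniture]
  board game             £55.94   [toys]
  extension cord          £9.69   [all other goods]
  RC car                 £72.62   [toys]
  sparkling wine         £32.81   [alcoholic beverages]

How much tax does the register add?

£45.16

Adhesive bandages £6.80: over-the-counter medication → 5.75% + 2% district = 7.75% → £0.53
Bottle of merlot £10.06: alcoholic beverages → 8.75% + 0% district = 8.75% → £0.88
Side table £136.16: furniture → 9.75% + 1.5% district = 11.25% → £15.32
Kite £8.70: toys → 7.25% + 2.75% district = 10% → £0.87
LED flashlight £25.32: all other goods → 3% + 0.5% district = 3.5% → £0.89
Bottle of whiskey £31.83: alcoholic beverages → 8.75% + 0% district = 8.75% → £2.79
Coat rack £69.47: furniture → 9.75% + 1.5% district = 11.25% → £7.82
Board game £55.94: toys → 7.25% + 2.75% district = 10% → £5.59
Extension cord £9.69: all other goods → 3% + 0.5% district = 3.5% → £0.34
RC car £72.62: toys → 7.25% + 2.75% district = 10% → £7.26
Sparkling wine £32.81: alcoholic beverages → 8.75% + 0% district = 8.75% → £2.87
Total tax = £0.53 + £0.88 + £15.32 + £0.87 + £0.89 + £2.79 + £7.82 + £5.59 + £0.34 + £7.26 + £2.87 = £45.16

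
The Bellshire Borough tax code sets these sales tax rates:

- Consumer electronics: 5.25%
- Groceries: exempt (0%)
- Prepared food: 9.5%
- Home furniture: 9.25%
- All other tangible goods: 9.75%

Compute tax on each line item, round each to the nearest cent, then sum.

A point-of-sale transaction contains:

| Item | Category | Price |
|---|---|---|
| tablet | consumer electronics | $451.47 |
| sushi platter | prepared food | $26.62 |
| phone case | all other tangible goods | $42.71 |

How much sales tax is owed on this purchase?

Tablet $451.47: consumer electronics → 5.25% → $23.70
Sushi platter $26.62: prepared food → 9.5% → $2.53
Phone case $42.71: all other tangible goods → 9.75% → $4.16
Total tax = $23.70 + $2.53 + $4.16 = $30.39

$30.39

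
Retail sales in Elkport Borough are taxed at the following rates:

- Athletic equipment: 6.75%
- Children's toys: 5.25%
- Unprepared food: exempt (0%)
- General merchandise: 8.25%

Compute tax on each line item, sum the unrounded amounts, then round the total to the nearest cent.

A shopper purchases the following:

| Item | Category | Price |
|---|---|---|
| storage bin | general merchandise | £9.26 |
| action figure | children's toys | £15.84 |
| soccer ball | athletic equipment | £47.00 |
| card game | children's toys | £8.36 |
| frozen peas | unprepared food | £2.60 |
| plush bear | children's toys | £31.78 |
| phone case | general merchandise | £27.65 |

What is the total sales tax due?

Storage bin £9.26: general merchandise → 8.25% → £0.76395
Action figure £15.84: children's toys → 5.25% → £0.8316
Soccer ball £47.00: athletic equipment → 6.75% → £3.1725
Card game £8.36: children's toys → 5.25% → £0.4389
Frozen peas £2.60: unprepared food → 0% → £0.00
Plush bear £31.78: children's toys → 5.25% → £1.66845
Phone case £27.65: general merchandise → 8.25% → £2.281125
Unrounded tax sum = £9.156525 → £9.16

£9.16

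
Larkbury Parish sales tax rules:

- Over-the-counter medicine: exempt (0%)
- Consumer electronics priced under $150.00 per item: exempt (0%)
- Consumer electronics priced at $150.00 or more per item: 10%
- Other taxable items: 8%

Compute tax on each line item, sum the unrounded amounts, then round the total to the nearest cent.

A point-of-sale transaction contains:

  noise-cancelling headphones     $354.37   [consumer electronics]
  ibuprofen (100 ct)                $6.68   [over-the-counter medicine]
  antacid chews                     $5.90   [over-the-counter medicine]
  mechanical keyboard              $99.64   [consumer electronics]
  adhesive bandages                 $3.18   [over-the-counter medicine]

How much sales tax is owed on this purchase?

$35.44

Noise-cancelling headphones $354.37: consumer electronics, $150.00 or more → 10% → $35.437
Ibuprofen (100 ct) $6.68: over-the-counter medicine → 0% → $0.00
Antacid chews $5.90: over-the-counter medicine → 0% → $0.00
Mechanical keyboard $99.64: consumer electronics, under $150.00 → 0% → $0.00
Adhesive bandages $3.18: over-the-counter medicine → 0% → $0.00
Unrounded tax sum = $35.437 → $35.44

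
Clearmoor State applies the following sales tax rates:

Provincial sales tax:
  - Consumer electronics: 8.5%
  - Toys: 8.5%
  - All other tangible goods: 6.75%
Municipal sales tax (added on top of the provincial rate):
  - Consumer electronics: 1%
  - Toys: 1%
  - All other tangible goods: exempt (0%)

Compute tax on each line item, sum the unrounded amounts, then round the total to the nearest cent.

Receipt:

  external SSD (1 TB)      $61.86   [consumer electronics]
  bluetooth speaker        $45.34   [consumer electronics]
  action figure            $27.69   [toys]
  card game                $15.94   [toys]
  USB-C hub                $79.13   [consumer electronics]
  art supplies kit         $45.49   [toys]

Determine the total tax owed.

$26.17

External SSD (1 TB) $61.86: consumer electronics → 8.5% + 1% municipal = 9.5% → $5.8767
Bluetooth speaker $45.34: consumer electronics → 8.5% + 1% municipal = 9.5% → $4.3073
Action figure $27.69: toys → 8.5% + 1% municipal = 9.5% → $2.63055
Card game $15.94: toys → 8.5% + 1% municipal = 9.5% → $1.5143
USB-C hub $79.13: consumer electronics → 8.5% + 1% municipal = 9.5% → $7.51735
Art supplies kit $45.49: toys → 8.5% + 1% municipal = 9.5% → $4.32155
Unrounded tax sum = $26.16775 → $26.17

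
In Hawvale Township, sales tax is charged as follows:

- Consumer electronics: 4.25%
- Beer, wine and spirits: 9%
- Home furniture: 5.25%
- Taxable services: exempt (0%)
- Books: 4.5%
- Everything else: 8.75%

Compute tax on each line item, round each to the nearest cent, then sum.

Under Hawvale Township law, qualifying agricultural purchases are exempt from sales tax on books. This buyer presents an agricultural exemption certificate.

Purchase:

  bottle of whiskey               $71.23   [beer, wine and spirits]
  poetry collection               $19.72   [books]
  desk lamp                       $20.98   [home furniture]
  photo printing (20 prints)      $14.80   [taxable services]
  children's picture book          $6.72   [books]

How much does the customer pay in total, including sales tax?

Bottle of whiskey $71.23: beer, wine and spirits → 9% → $6.41
Poetry collection $19.72: books, buyer-exempt → 0% → $0.00
Desk lamp $20.98: home furniture → 5.25% → $1.10
Photo printing (20 prints) $14.80: taxable services → 0% → $0.00
Children's picture book $6.72: books, buyer-exempt → 0% → $0.00
Subtotal = $133.45; tax = $7.51; total due = $140.96

$140.96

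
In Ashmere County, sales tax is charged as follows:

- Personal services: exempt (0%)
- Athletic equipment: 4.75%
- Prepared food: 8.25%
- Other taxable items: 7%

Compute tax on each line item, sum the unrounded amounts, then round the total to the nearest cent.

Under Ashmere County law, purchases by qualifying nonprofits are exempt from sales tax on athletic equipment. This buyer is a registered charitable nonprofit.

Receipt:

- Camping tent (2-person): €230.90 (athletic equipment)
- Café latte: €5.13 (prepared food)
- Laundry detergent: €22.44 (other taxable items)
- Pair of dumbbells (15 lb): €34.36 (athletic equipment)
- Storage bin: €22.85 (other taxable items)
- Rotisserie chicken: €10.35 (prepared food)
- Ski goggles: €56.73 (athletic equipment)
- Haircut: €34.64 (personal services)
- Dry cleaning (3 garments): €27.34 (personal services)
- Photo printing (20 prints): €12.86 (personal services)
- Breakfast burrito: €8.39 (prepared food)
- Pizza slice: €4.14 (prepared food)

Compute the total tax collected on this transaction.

€5.48

Camping tent (2-person) €230.90: athletic equipment, buyer-exempt → 0% → €0.00
Café latte €5.13: prepared food → 8.25% → €0.423225
Laundry detergent €22.44: other taxable items → 7% → €1.5708
Pair of dumbbells (15 lb) €34.36: athletic equipment, buyer-exempt → 0% → €0.00
Storage bin €22.85: other taxable items → 7% → €1.5995
Rotisserie chicken €10.35: prepared food → 8.25% → €0.853875
Ski goggles €56.73: athletic equipment, buyer-exempt → 0% → €0.00
Haircut €34.64: personal services → 0% → €0.00
Dry cleaning (3 garments) €27.34: personal services → 0% → €0.00
Photo printing (20 prints) €12.86: personal services → 0% → €0.00
Breakfast burrito €8.39: prepared food → 8.25% → €0.692175
Pizza slice €4.14: prepared food → 8.25% → €0.34155
Unrounded tax sum = €5.481125 → €5.48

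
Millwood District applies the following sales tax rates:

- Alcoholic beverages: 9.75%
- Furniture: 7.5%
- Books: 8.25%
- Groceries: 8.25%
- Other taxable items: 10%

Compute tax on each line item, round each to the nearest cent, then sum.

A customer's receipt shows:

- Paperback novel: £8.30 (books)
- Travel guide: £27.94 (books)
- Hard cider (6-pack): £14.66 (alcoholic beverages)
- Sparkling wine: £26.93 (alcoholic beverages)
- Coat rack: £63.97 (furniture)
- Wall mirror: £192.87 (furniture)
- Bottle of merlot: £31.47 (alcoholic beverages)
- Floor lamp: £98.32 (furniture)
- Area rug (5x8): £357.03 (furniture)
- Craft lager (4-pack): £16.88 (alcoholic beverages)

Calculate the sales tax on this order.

£65.19

Paperback novel £8.30: books → 8.25% → £0.68
Travel guide £27.94: books → 8.25% → £2.31
Hard cider (6-pack) £14.66: alcoholic beverages → 9.75% → £1.43
Sparkling wine £26.93: alcoholic beverages → 9.75% → £2.63
Coat rack £63.97: furniture → 7.5% → £4.80
Wall mirror £192.87: furniture → 7.5% → £14.47
Bottle of merlot £31.47: alcoholic beverages → 9.75% → £3.07
Floor lamp £98.32: furniture → 7.5% → £7.37
Area rug (5x8) £357.03: furniture → 7.5% → £26.78
Craft lager (4-pack) £16.88: alcoholic beverages → 9.75% → £1.65
Total tax = £0.68 + £2.31 + £1.43 + £2.63 + £4.80 + £14.47 + £3.07 + £7.37 + £26.78 + £1.65 = £65.19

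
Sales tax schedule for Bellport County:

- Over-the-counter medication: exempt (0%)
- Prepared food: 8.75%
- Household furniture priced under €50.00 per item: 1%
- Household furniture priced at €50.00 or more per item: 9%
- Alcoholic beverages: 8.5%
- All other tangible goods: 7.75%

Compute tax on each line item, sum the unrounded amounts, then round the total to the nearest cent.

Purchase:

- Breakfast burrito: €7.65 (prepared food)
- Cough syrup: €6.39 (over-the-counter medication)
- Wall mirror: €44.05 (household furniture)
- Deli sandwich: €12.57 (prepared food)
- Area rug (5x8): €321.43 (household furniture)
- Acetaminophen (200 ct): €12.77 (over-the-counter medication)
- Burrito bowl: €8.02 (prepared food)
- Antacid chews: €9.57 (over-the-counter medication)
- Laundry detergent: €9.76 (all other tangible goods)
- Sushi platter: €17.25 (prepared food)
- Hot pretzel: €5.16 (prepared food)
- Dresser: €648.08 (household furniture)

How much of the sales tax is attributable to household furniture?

Wall mirror €44.05: household furniture, under €50.00 → 1% → €0.4405
Area rug (5x8) €321.43: household furniture, €50.00 or more → 9% → €28.9287
Dresser €648.08: household furniture, €50.00 or more → 9% → €58.3272
Tax on household furniture: unrounded sum = €87.6964 → €87.70

€87.70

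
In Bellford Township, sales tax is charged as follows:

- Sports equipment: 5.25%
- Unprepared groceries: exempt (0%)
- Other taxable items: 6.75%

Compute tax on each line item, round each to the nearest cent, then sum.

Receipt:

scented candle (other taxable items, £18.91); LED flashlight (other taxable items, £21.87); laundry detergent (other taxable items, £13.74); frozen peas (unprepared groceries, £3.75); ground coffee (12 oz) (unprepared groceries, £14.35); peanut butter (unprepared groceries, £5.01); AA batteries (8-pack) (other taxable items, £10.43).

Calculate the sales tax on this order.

£4.39

Scented candle £18.91: other taxable items → 6.75% → £1.28
LED flashlight £21.87: other taxable items → 6.75% → £1.48
Laundry detergent £13.74: other taxable items → 6.75% → £0.93
Frozen peas £3.75: unprepared groceries → 0% → £0.00
Ground coffee (12 oz) £14.35: unprepared groceries → 0% → £0.00
Peanut butter £5.01: unprepared groceries → 0% → £0.00
AA batteries (8-pack) £10.43: other taxable items → 6.75% → £0.70
Total tax = £1.28 + £1.48 + £0.93 + £0.70 = £4.39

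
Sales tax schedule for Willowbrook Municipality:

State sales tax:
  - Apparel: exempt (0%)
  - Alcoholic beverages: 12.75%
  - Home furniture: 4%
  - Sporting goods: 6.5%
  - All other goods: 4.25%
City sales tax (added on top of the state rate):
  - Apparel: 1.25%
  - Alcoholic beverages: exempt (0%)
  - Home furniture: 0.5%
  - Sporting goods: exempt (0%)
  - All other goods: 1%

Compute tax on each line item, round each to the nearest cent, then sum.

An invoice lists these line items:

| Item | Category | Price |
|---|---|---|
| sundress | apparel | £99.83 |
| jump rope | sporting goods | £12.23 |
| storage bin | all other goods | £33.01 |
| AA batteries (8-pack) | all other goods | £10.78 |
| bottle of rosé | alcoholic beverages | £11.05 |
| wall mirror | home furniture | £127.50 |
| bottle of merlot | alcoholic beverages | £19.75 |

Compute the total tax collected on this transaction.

£14.01

Sundress £99.83: apparel → 0% + 1.25% city = 1.25% → £1.25
Jump rope £12.23: sporting goods → 6.5% + 0% city = 6.5% → £0.79
Storage bin £33.01: all other goods → 4.25% + 1% city = 5.25% → £1.73
AA batteries (8-pack) £10.78: all other goods → 4.25% + 1% city = 5.25% → £0.57
Bottle of rosé £11.05: alcoholic beverages → 12.75% + 0% city = 12.75% → £1.41
Wall mirror £127.50: home furniture → 4% + 0.5% city = 4.5% → £5.74
Bottle of merlot £19.75: alcoholic beverages → 12.75% + 0% city = 12.75% → £2.52
Total tax = £1.25 + £0.79 + £1.73 + £0.57 + £1.41 + £5.74 + £2.52 = £14.01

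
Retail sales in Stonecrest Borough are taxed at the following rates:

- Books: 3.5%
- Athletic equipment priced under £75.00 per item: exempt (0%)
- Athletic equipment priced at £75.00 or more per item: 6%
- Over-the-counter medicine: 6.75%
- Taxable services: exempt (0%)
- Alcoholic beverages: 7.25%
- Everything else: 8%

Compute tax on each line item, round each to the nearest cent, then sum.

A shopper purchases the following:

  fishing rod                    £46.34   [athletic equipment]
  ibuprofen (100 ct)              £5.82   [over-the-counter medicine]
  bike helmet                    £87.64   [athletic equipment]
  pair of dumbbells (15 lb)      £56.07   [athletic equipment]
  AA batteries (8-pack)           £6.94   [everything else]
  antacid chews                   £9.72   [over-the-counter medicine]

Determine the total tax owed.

Fishing rod £46.34: athletic equipment, under £75.00 → 0% → £0.00
Ibuprofen (100 ct) £5.82: over-the-counter medicine → 6.75% → £0.39
Bike helmet £87.64: athletic equipment, £75.00 or more → 6% → £5.26
Pair of dumbbells (15 lb) £56.07: athletic equipment, under £75.00 → 0% → £0.00
AA batteries (8-pack) £6.94: everything else → 8% → £0.56
Antacid chews £9.72: over-the-counter medicine → 6.75% → £0.66
Total tax = £0.39 + £5.26 + £0.56 + £0.66 = £6.87

£6.87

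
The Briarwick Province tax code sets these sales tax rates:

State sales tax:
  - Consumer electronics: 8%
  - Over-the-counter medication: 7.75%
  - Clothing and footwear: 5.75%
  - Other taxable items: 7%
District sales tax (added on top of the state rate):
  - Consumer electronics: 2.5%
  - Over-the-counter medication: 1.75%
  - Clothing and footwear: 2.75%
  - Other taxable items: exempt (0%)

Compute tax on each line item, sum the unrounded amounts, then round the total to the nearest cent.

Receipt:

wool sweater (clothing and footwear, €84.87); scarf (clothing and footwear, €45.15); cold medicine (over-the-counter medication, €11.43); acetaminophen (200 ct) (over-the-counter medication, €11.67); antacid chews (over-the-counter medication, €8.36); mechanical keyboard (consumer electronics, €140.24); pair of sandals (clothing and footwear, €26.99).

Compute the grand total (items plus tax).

Wool sweater €84.87: clothing and footwear → 5.75% + 2.75% district = 8.5% → €7.21395
Scarf €45.15: clothing and footwear → 5.75% + 2.75% district = 8.5% → €3.83775
Cold medicine €11.43: over-the-counter medication → 7.75% + 1.75% district = 9.5% → €1.08585
Acetaminophen (200 ct) €11.67: over-the-counter medication → 7.75% + 1.75% district = 9.5% → €1.10865
Antacid chews €8.36: over-the-counter medication → 7.75% + 1.75% district = 9.5% → €0.7942
Mechanical keyboard €140.24: consumer electronics → 8% + 2.5% district = 10.5% → €14.7252
Pair of sandals €26.99: clothing and footwear → 5.75% + 2.75% district = 8.5% → €2.29415
Subtotal = €328.71; unrounded tax = €31.05975 → €31.06; total due = €359.77

€359.77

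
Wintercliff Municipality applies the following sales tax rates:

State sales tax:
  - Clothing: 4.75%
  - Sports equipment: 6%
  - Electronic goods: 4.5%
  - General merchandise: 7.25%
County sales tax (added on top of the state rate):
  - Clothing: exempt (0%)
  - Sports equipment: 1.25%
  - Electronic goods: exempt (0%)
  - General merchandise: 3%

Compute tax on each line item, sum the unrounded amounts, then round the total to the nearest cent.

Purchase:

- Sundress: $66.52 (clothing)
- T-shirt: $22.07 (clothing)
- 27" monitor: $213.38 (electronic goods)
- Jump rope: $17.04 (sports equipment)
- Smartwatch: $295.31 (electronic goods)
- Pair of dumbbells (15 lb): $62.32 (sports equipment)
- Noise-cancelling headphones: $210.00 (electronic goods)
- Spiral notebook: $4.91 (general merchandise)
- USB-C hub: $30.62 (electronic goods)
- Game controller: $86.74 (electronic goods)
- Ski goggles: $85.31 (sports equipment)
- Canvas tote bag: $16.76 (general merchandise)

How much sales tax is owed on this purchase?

$55.99

Sundress $66.52: clothing → 4.75% + 0% county = 4.75% → $3.1597
T-shirt $22.07: clothing → 4.75% + 0% county = 4.75% → $1.048325
27" monitor $213.38: electronic goods → 4.5% + 0% county = 4.5% → $9.6021
Jump rope $17.04: sports equipment → 6% + 1.25% county = 7.25% → $1.2354
Smartwatch $295.31: electronic goods → 4.5% + 0% county = 4.5% → $13.28895
Pair of dumbbells (15 lb) $62.32: sports equipment → 6% + 1.25% county = 7.25% → $4.5182
Noise-cancelling headphones $210.00: electronic goods → 4.5% + 0% county = 4.5% → $9.45
Spiral notebook $4.91: general merchandise → 7.25% + 3% county = 10.25% → $0.503275
USB-C hub $30.62: electronic goods → 4.5% + 0% county = 4.5% → $1.3779
Game controller $86.74: electronic goods → 4.5% + 0% county = 4.5% → $3.9033
Ski goggles $85.31: sports equipment → 6% + 1.25% county = 7.25% → $6.184975
Canvas tote bag $16.76: general merchandise → 7.25% + 3% county = 10.25% → $1.7179
Unrounded tax sum = $55.990025 → $55.99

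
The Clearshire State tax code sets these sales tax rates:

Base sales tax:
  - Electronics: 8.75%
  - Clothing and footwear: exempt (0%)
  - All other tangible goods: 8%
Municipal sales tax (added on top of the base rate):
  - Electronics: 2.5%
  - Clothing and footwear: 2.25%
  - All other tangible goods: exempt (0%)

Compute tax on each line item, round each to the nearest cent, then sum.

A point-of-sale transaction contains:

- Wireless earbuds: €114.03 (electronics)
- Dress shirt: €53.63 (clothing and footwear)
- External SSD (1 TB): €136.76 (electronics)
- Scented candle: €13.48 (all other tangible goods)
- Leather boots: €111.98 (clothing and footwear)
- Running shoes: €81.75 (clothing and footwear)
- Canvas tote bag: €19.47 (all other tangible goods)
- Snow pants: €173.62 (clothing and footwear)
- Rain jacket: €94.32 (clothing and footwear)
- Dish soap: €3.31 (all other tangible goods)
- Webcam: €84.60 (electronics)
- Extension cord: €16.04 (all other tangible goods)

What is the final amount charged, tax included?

Wireless earbuds €114.03: electronics → 8.75% + 2.5% municipal = 11.25% → €12.83
Dress shirt €53.63: clothing and footwear → 0% + 2.25% municipal = 2.25% → €1.21
External SSD (1 TB) €136.76: electronics → 8.75% + 2.5% municipal = 11.25% → €15.39
Scented candle €13.48: all other tangible goods → 8% + 0% municipal = 8% → €1.08
Leather boots €111.98: clothing and footwear → 0% + 2.25% municipal = 2.25% → €2.52
Running shoes €81.75: clothing and footwear → 0% + 2.25% municipal = 2.25% → €1.84
Canvas tote bag €19.47: all other tangible goods → 8% + 0% municipal = 8% → €1.56
Snow pants €173.62: clothing and footwear → 0% + 2.25% municipal = 2.25% → €3.91
Rain jacket €94.32: clothing and footwear → 0% + 2.25% municipal = 2.25% → €2.12
Dish soap €3.31: all other tangible goods → 8% + 0% municipal = 8% → €0.26
Webcam €84.60: electronics → 8.75% + 2.5% municipal = 11.25% → €9.52
Extension cord €16.04: all other tangible goods → 8% + 0% municipal = 8% → €1.28
Subtotal = €902.99; tax = €53.52; total due = €956.51

€956.51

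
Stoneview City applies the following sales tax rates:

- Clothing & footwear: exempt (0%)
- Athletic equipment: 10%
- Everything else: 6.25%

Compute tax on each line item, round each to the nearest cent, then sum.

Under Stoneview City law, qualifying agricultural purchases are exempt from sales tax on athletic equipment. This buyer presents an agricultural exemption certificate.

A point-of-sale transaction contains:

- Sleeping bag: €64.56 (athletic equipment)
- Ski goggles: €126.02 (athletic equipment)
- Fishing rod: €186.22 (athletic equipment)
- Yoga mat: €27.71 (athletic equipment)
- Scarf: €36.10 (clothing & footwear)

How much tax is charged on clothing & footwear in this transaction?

€0.00

Scarf €36.10: clothing & footwear → 0% → €0.00
Tax on clothing & footwear = €0.00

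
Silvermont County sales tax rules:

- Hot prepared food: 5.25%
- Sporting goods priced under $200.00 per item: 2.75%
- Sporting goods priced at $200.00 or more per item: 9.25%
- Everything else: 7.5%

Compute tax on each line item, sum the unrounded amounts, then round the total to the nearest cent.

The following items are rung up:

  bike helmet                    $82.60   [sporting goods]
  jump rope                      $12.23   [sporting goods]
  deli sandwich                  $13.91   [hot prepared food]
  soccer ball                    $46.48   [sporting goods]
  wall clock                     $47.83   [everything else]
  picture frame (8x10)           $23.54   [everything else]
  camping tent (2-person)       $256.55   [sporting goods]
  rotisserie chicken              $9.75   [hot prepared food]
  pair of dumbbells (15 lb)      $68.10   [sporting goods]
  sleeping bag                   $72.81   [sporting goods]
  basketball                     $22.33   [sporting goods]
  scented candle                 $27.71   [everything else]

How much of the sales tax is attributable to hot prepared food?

$1.24

Deli sandwich $13.91: hot prepared food → 5.25% → $0.730275
Rotisserie chicken $9.75: hot prepared food → 5.25% → $0.511875
Tax on hot prepared food: unrounded sum = $1.24215 → $1.24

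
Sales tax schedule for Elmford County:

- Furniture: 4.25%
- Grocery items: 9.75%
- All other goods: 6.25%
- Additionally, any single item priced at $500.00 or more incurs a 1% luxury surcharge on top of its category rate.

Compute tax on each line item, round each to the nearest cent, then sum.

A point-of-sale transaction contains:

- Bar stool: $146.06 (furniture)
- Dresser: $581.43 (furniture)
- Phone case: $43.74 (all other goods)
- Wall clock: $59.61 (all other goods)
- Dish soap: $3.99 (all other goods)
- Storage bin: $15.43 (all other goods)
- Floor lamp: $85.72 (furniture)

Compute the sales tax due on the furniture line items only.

Bar stool $146.06: furniture → 4.25% → $6.21
Dresser $581.43: furniture → 4.25% + 1% surcharge = 5.25% → $30.53
Floor lamp $85.72: furniture → 4.25% → $3.64
Tax on furniture = $6.21 + $30.53 + $3.64 = $40.38

$40.38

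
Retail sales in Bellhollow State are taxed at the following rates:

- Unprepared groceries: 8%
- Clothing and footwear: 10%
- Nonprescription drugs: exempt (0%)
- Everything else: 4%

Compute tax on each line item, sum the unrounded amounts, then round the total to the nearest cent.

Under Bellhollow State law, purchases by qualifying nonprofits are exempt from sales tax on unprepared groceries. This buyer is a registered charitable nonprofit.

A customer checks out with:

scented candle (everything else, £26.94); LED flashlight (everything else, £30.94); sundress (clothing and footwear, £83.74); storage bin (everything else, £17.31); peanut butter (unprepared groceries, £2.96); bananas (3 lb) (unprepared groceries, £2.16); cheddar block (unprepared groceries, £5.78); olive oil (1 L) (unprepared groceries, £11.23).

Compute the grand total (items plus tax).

£192.44

Scented candle £26.94: everything else → 4% → £1.0776
LED flashlight £30.94: everything else → 4% → £1.2376
Sundress £83.74: clothing and footwear → 10% → £8.374
Storage bin £17.31: everything else → 4% → £0.6924
Peanut butter £2.96: unprepared groceries, buyer-exempt → 0% → £0.00
Bananas (3 lb) £2.16: unprepared groceries, buyer-exempt → 0% → £0.00
Cheddar block £5.78: unprepared groceries, buyer-exempt → 0% → £0.00
Olive oil (1 L) £11.23: unprepared groceries, buyer-exempt → 0% → £0.00
Subtotal = £181.06; unrounded tax = £11.3816 → £11.38; total due = £192.44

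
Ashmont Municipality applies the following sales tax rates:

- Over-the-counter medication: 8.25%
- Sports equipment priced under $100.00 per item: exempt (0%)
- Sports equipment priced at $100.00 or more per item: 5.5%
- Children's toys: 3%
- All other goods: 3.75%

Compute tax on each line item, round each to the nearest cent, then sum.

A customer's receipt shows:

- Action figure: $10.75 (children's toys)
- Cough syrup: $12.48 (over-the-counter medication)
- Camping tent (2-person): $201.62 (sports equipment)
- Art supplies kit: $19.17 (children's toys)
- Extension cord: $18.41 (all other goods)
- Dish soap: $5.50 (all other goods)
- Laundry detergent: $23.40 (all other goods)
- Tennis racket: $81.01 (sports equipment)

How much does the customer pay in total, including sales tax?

$387.14

Action figure $10.75: children's toys → 3% → $0.32
Cough syrup $12.48: over-the-counter medication → 8.25% → $1.03
Camping tent (2-person) $201.62: sports equipment, $100.00 or more → 5.5% → $11.09
Art supplies kit $19.17: children's toys → 3% → $0.58
Extension cord $18.41: all other goods → 3.75% → $0.69
Dish soap $5.50: all other goods → 3.75% → $0.21
Laundry detergent $23.40: all other goods → 3.75% → $0.88
Tennis racket $81.01: sports equipment, under $100.00 → 0% → $0.00
Subtotal = $372.34; tax = $14.80; total due = $387.14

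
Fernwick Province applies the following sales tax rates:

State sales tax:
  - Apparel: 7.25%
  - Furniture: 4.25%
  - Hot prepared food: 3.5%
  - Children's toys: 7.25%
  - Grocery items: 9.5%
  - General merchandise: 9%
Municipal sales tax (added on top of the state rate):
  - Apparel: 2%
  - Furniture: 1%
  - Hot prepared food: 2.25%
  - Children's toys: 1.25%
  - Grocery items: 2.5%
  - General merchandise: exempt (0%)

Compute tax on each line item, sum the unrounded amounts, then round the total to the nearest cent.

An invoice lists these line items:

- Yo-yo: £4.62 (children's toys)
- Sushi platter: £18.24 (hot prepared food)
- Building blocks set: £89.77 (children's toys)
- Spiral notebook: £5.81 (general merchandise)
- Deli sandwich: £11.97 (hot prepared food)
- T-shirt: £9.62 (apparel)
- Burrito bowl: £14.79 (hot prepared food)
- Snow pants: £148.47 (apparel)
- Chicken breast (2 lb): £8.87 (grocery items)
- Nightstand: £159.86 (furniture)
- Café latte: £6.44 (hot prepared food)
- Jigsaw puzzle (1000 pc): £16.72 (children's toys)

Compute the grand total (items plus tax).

Yo-yo £4.62: children's toys → 7.25% + 1.25% municipal = 8.5% → £0.3927
Sushi platter £18.24: hot prepared food → 3.5% + 2.25% municipal = 5.75% → £1.0488
Building blocks set £89.77: children's toys → 7.25% + 1.25% municipal = 8.5% → £7.63045
Spiral notebook £5.81: general merchandise → 9% + 0% municipal = 9% → £0.5229
Deli sandwich £11.97: hot prepared food → 3.5% + 2.25% municipal = 5.75% → £0.688275
T-shirt £9.62: apparel → 7.25% + 2% municipal = 9.25% → £0.88985
Burrito bowl £14.79: hot prepared food → 3.5% + 2.25% municipal = 5.75% → £0.850425
Snow pants £148.47: apparel → 7.25% + 2% municipal = 9.25% → £13.733475
Chicken breast (2 lb) £8.87: grocery items → 9.5% + 2.5% municipal = 12% → £1.0644
Nightstand £159.86: furniture → 4.25% + 1% municipal = 5.25% → £8.39265
Café latte £6.44: hot prepared food → 3.5% + 2.25% municipal = 5.75% → £0.3703
Jigsaw puzzle (1000 pc) £16.72: children's toys → 7.25% + 1.25% municipal = 8.5% → £1.4212
Subtotal = £495.18; unrounded tax = £37.005425 → £37.01; total due = £532.19

£532.19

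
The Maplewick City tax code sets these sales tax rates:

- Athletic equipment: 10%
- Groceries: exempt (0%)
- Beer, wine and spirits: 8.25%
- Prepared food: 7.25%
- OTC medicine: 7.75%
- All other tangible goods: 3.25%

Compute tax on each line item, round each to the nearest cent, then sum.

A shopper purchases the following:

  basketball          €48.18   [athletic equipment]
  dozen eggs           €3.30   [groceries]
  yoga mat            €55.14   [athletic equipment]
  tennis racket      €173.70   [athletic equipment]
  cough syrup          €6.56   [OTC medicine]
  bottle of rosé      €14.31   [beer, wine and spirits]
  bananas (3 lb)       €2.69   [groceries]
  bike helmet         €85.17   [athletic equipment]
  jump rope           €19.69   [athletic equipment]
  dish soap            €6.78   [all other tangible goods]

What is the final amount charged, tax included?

€455.62

Basketball €48.18: athletic equipment → 10% → €4.82
Dozen eggs €3.30: groceries → 0% → €0.00
Yoga mat €55.14: athletic equipment → 10% → €5.51
Tennis racket €173.70: athletic equipment → 10% → €17.37
Cough syrup €6.56: OTC medicine → 7.75% → €0.51
Bottle of rosé €14.31: beer, wine and spirits → 8.25% → €1.18
Bananas (3 lb) €2.69: groceries → 0% → €0.00
Bike helmet €85.17: athletic equipment → 10% → €8.52
Jump rope €19.69: athletic equipment → 10% → €1.97
Dish soap €6.78: all other tangible goods → 3.25% → €0.22
Subtotal = €415.52; tax = €40.10; total due = €455.62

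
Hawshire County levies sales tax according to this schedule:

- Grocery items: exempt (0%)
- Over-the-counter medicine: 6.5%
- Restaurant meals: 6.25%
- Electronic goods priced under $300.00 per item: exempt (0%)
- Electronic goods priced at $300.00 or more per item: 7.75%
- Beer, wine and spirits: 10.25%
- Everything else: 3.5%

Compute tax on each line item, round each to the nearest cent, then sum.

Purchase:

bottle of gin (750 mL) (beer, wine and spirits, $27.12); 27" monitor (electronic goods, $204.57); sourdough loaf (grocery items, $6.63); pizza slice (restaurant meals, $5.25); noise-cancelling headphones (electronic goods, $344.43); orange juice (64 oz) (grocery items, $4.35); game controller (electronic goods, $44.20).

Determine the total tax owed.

Bottle of gin (750 mL) $27.12: beer, wine and spirits → 10.25% → $2.78
27" monitor $204.57: electronic goods, under $300.00 → 0% → $0.00
Sourdough loaf $6.63: grocery items → 0% → $0.00
Pizza slice $5.25: restaurant meals → 6.25% → $0.33
Noise-cancelling headphones $344.43: electronic goods, $300.00 or more → 7.75% → $26.69
Orange juice (64 oz) $4.35: grocery items → 0% → $0.00
Game controller $44.20: electronic goods, under $300.00 → 0% → $0.00
Total tax = $2.78 + $0.33 + $26.69 = $29.80

$29.80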